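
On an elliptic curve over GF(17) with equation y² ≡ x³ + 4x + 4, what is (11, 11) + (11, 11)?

tangent at (11, 11): λ = (3·11² + 4)/(2·11) ≡ 10/5. 5⁻¹ ≡ 7 (mod 17) since 5·7 = 35 ≡ 1, so λ ≡ 10·7 ≡ 2.
  x = λ² - 11 - 11 = 4 - 22 ≡ 16; y = λ·(11 - 16) - 11 ≡ 13. → (16, 13)

(16, 13)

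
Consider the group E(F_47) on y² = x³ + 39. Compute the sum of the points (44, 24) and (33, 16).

(44, 24) + (33, 16). λ = (16 - 24)/(33 - 44) ≡ 39/36 mod 47. 36⁻¹ ≡ 17 (mod 47) since 36·17 = 612 ≡ 1, so λ ≡ 5.
  x = λ² - 44 - 33 = 25 - 77 ≡ 42; y = λ·(44 - 42) - 24 ≡ 33. → (42, 33)

(42, 33)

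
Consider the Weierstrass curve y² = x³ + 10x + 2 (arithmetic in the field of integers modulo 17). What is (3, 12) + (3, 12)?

(15, 12)

tangent at (3, 12): λ = (3·3² + 10)/(2·12) ≡ 3/7. 7⁻¹ ≡ 5 (mod 17), so λ ≡ 3·5 ≡ 15.
  x = λ² - 3 - 3 = 225 - 6 ≡ 15; y = λ·(3 - 15) - 12 ≡ 12. → (15, 12)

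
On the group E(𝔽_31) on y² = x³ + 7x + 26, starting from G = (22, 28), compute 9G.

Double-and-add on 9 = (1001)₂. Start with G = (22, 28) for the leading 1-bit.
double: tangent at (22, 28): λ = (3·22² + 7)/(2·28) ≡ 2/25. 25⁻¹ ≡ 5 (mod 31), so λ ≡ 2·5 ≡ 10.
  x = λ² - 22 - 22 = 100 - 44 ≡ 25; y = λ·(22 - 25) - 28 ≡ 4. → (25, 4)
double: tangent at (25, 4): λ = (3·25² + 7)/(2·4) ≡ 22/8. 8⁻¹ ≡ 4 (mod 31) since 8·4 = 32 ≡ 1, so λ ≡ 22·4 ≡ 26.
  x = λ² - 25 - 25 = 676 - 50 ≡ 6; y = λ·(25 - 6) - 4 ≡ 25. → (6, 25)
double: tangent at (6, 25): λ = (3·6² + 7)/(2·25) ≡ 22/19. 19⁻¹ ≡ 18 (mod 31) since 19·18 = 342 ≡ 1, so λ ≡ 22·18 ≡ 24.
  x = λ² - 6 - 6 = 576 - 12 ≡ 6; y = λ·(6 - 6) - 25 ≡ 6. → (6, 6)
add G: (6, 6) + (22, 28). λ = (28 - 6)/(22 - 6) ≡ 22/16 mod 31. 16⁻¹ ≡ 2 (mod 31) since 16·2 = 32 ≡ 1, so λ ≡ 13.
  x = λ² - 6 - 22 = 169 - 28 ≡ 17; y = λ·(6 - 17) - 6 ≡ 6. → (17, 6)

(17, 6)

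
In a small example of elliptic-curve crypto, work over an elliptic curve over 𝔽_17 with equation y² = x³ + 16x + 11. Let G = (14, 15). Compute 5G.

Repeated addition: build up to 5G.
2G: tangent at (14, 15): λ = (3·14² + 16)/(2·15) ≡ 9/13. 13⁻¹ ≡ 4 (mod 17) since 13·4 = 52 ≡ 1, so λ ≡ 9·4 ≡ 2.
  x = λ² - 14 - 14 = 4 - 28 ≡ 10; y = λ·(14 - 10) - 15 ≡ 10. → (10, 10)
3G: (10, 10) + (14, 15). λ = (15 - 10)/(14 - 10) ≡ 5/4 mod 17. 4⁻¹ ≡ 13 (mod 17), so λ ≡ 14.
  x = λ² - 10 - 14 = 196 - 24 ≡ 2; y = λ·(10 - 2) - 10 ≡ 0. → (2, 0)
4G: (2, 0) + (14, 15). λ = (15 - 0)/(14 - 2) ≡ 15/12 mod 17. 12⁻¹ ≡ 10 (mod 17), so λ ≡ 14.
  x = λ² - 2 - 14 = 196 - 16 ≡ 10; y = λ·(2 - 10) - 0 ≡ 7. → (10, 7)
5G: (10, 7) + (14, 15). λ = (15 - 7)/(14 - 10) ≡ 8/4 mod 17. 4⁻¹ ≡ 13 (mod 17), so λ ≡ 2.
  x = λ² - 10 - 14 = 4 - 24 ≡ 14; y = λ·(10 - 14) - 7 ≡ 2. → (14, 2)

(14, 2)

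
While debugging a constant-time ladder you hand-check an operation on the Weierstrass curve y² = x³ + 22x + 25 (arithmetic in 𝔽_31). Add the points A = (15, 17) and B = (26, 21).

(26, 10)

(15, 17) + (26, 21). λ = (21 - 17)/(26 - 15) ≡ 4/11 mod 31. 11⁻¹ ≡ 17 (mod 31), so λ ≡ 6.
  x = λ² - 15 - 26 = 36 - 41 ≡ 26; y = λ·(15 - 26) - 17 ≡ 10. → (26, 10)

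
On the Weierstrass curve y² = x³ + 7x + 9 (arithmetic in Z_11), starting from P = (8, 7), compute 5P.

Double-and-add on 5 = (101)₂. Start with P = (8, 7) for the leading 1-bit.
double: tangent at (8, 7): λ = (3·8² + 7)/(2·7) ≡ 1/3. 3⁻¹ ≡ 4 (mod 11) since 3·4 = 12 ≡ 1, so λ ≡ 1·4 ≡ 4.
  x = λ² - 8 - 8 = 16 - 16 ≡ 0; y = λ·(8 - 0) - 7 ≡ 3. → (0, 3)
double: tangent at (0, 3): λ = (3·0² + 7)/(2·3) ≡ 7/6. 6⁻¹ ≡ 2 (mod 11) since 6·2 = 12 ≡ 1, so λ ≡ 7·2 ≡ 3.
  x = λ² - 0 - 0 = 9 - 0 ≡ 9; y = λ·(0 - 9) - 3 ≡ 3. → (9, 3)
add P: (9, 3) + (8, 7). λ = (7 - 3)/(8 - 9) ≡ 4/10 mod 11. 10⁻¹ ≡ 10 (mod 11), so λ ≡ 7.
  x = λ² - 9 - 8 = 49 - 17 ≡ 10; y = λ·(9 - 10) - 3 ≡ 1. → (10, 1)

(10, 1)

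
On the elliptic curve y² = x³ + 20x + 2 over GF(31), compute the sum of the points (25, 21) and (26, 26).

(5, 17)

(25, 21) + (26, 26). λ = (26 - 21)/(26 - 25) ≡ 5/1 mod 31. 1⁻¹ ≡ 1 (mod 31) since 1·1 = 1 ≡ 1, so λ ≡ 5.
  x = λ² - 25 - 26 = 25 - 51 ≡ 5; y = λ·(25 - 5) - 21 ≡ 17. → (5, 17)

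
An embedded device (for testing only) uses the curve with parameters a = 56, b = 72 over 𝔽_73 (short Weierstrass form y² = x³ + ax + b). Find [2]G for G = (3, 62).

(66, 33)

tangent at (3, 62): λ = (3·3² + 56)/(2·62) ≡ 10/51. 51⁻¹ ≡ 63 (mod 73) since 51·63 = 3213 ≡ 1, so λ ≡ 10·63 ≡ 46.
  x = λ² - 3 - 3 = 2116 - 6 ≡ 66; y = λ·(3 - 66) - 62 ≡ 33. → (66, 33)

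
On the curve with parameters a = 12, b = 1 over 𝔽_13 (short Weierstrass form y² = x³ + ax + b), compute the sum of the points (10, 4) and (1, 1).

(5, 2)

(10, 4) + (1, 1). λ = (1 - 4)/(1 - 10) ≡ 10/4 mod 13. 4⁻¹ ≡ 10 (mod 13), so λ ≡ 9.
  x = λ² - 10 - 1 = 81 - 11 ≡ 5; y = λ·(10 - 5) - 4 ≡ 2. → (5, 2)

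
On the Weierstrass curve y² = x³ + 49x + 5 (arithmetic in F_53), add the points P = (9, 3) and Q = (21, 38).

(9, 3) + (21, 38). λ = (38 - 3)/(21 - 9) ≡ 35/12 mod 53. 12⁻¹ ≡ 31 (mod 53), so λ ≡ 25.
  x = λ² - 9 - 21 = 625 - 30 ≡ 12; y = λ·(9 - 12) - 3 ≡ 28. → (12, 28)

(12, 28)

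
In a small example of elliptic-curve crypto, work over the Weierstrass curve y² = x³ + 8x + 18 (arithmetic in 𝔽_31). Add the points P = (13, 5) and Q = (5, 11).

(0, 24)

(13, 5) + (5, 11). λ = (11 - 5)/(5 - 13) ≡ 6/23 mod 31. 23⁻¹ ≡ 27 (mod 31) since 23·27 = 621 ≡ 1, so λ ≡ 7.
  x = λ² - 13 - 5 = 49 - 18 ≡ 0; y = λ·(13 - 0) - 5 ≡ 24. → (0, 24)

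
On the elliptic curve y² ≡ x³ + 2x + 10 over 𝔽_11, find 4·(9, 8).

Write G = (9, 8).
Repeated addition: build up to 4G.
2G: tangent at (9, 8): λ = (3·9² + 2)/(2·8) ≡ 3/5. 5⁻¹ ≡ 9 (mod 11) since 5·9 = 45 ≡ 1, so λ ≡ 3·9 ≡ 5.
  x = λ² - 9 - 9 = 25 - 18 ≡ 7; y = λ·(9 - 7) - 8 ≡ 2. → (7, 2)
3G: (7, 2) + (9, 8). λ = (8 - 2)/(9 - 7) ≡ 6/2 mod 11. 2⁻¹ ≡ 6 (mod 11), so λ ≡ 3.
  x = λ² - 7 - 9 = 9 - 16 ≡ 4; y = λ·(7 - 4) - 2 ≡ 7. → (4, 7)
4G: (4, 7) + (9, 8). λ = (8 - 7)/(9 - 4) ≡ 1/5 mod 11. 5⁻¹ ≡ 9 (mod 11), so λ ≡ 9.
  x = λ² - 4 - 9 = 81 - 13 ≡ 2; y = λ·(4 - 2) - 7 ≡ 0. → (2, 0)

(2, 0)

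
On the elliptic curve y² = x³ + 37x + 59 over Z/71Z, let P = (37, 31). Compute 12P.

(43, 69)

Double-and-add on 12 = (1100)₂. Start with P = (37, 31) for the leading 1-bit.
double: tangent at (37, 31): λ = (3·37² + 37)/(2·31) ≡ 26/62. 62⁻¹ ≡ 63 (mod 71), so λ ≡ 26·63 ≡ 5.
  x = λ² - 37 - 37 = 25 - 74 ≡ 22; y = λ·(37 - 22) - 31 ≡ 44. → (22, 44)
add P: (22, 44) + (37, 31). λ = (31 - 44)/(37 - 22) ≡ 58/15 mod 71. 15⁻¹ ≡ 19 (mod 71), so λ ≡ 37.
  x = λ² - 22 - 37 = 1369 - 59 ≡ 32; y = λ·(22 - 32) - 44 ≡ 12. → (32, 12)
double: tangent at (32, 12): λ = (3·32² + 37)/(2·12) ≡ 56/24. 24⁻¹ ≡ 3 (mod 71), so λ ≡ 56·3 ≡ 26.
  x = λ² - 32 - 32 = 676 - 64 ≡ 44; y = λ·(32 - 44) - 12 ≡ 31. → (44, 31)
double: tangent at (44, 31): λ = (3·44² + 37)/(2·31) ≡ 23/62. 62⁻¹ ≡ 63 (mod 71) since 62·63 = 3906 ≡ 1, so λ ≡ 23·63 ≡ 29.
  x = λ² - 44 - 44 = 841 - 88 ≡ 43; y = λ·(44 - 43) - 31 ≡ 69. → (43, 69)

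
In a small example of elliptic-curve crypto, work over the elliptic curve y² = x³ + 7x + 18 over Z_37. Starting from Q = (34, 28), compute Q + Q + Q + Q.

(30, 12)

Double-and-add on 4 = (100)₂. Start with Q = (34, 28) for the leading 1-bit.
double: tangent at (34, 28): λ = (3·34² + 7)/(2·28) ≡ 34/19. 19⁻¹ ≡ 2 (mod 37) since 19·2 = 38 ≡ 1, so λ ≡ 34·2 ≡ 31.
  x = λ² - 34 - 34 = 961 - 68 ≡ 5; y = λ·(34 - 5) - 28 ≡ 20. → (5, 20)
double: tangent at (5, 20): λ = (3·5² + 7)/(2·20) ≡ 8/3. 3⁻¹ ≡ 25 (mod 37), so λ ≡ 8·25 ≡ 15.
  x = λ² - 5 - 5 = 225 - 10 ≡ 30; y = λ·(5 - 30) - 20 ≡ 12. → (30, 12)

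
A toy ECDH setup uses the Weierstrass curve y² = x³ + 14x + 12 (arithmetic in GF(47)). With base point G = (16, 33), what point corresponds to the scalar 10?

(2, 1)

Double-and-add on 10 = (1010)₂. Start with G = (16, 33) for the leading 1-bit.
double: tangent at (16, 33): λ = (3·16² + 14)/(2·33) ≡ 30/19. 19⁻¹ ≡ 5 (mod 47) since 19·5 = 95 ≡ 1, so λ ≡ 30·5 ≡ 9.
  x = λ² - 16 - 16 = 81 - 32 ≡ 2; y = λ·(16 - 2) - 33 ≡ 46. → (2, 46)
double: tangent at (2, 46): λ = (3·2² + 14)/(2·46) ≡ 26/45. 45⁻¹ ≡ 23 (mod 47), so λ ≡ 26·23 ≡ 34.
  x = λ² - 2 - 2 = 1156 - 4 ≡ 24; y = λ·(2 - 24) - 46 ≡ 5. → (24, 5)
add G: (24, 5) + (16, 33). λ = (33 - 5)/(16 - 24) ≡ 28/39 mod 47. 39⁻¹ ≡ 41 (mod 47), so λ ≡ 20.
  x = λ² - 24 - 16 = 400 - 40 ≡ 31; y = λ·(24 - 31) - 5 ≡ 43. → (31, 43)
double: tangent at (31, 43): λ = (3·31² + 14)/(2·43) ≡ 30/39. 39⁻¹ ≡ 41 (mod 47), so λ ≡ 30·41 ≡ 8.
  x = λ² - 31 - 31 = 64 - 62 ≡ 2; y = λ·(31 - 2) - 43 ≡ 1. → (2, 1)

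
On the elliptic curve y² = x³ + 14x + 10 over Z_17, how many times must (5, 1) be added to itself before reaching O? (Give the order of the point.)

7

2P: tangent at (5, 1): λ = (3·5² + 14)/(2·1) ≡ 4/2. 2⁻¹ ≡ 9 (mod 17) since 2·9 = 18 ≡ 1, so λ ≡ 4·9 ≡ 2.
  x = λ² - 5 - 5 = 4 - 10 ≡ 11; y = λ·(5 - 11) - 1 ≡ 4. → (11, 4)
3P: (11, 4) + (5, 1). λ = (1 - 4)/(5 - 11) ≡ 14/11 mod 17. 11⁻¹ ≡ 14 (mod 17), so λ ≡ 9.
  x = λ² - 11 - 5 = 81 - 16 ≡ 14; y = λ·(11 - 14) - 4 ≡ 3. → (14, 3)
4P: (14, 3) + (5, 1). λ = (1 - 3)/(5 - 14) ≡ 15/8 mod 17. 8⁻¹ ≡ 15 (mod 17), so λ ≡ 4.
  x = λ² - 14 - 5 = 16 - 19 ≡ 14; y = λ·(14 - 14) - 3 ≡ 14. → (14, 14)
5P: (14, 14) + (5, 1). λ = (1 - 14)/(5 - 14) ≡ 4/8 mod 17. 8⁻¹ ≡ 15 (mod 17), so λ ≡ 9.
  x = λ² - 14 - 5 = 81 - 19 ≡ 11; y = λ·(14 - 11) - 14 ≡ 13. → (11, 13)
6P: (11, 13) + (5, 1). λ = (1 - 13)/(5 - 11) ≡ 5/11 mod 17. 11⁻¹ ≡ 14 (mod 17), so λ ≡ 2.
  x = λ² - 11 - 5 = 4 - 16 ≡ 5; y = λ·(11 - 5) - 13 ≡ 16. → (5, 16)
7P: (5, 16) + (5, 1): same x and y₁ ≡ -y₂, so the sum is O.
7P = O, so the order is 7.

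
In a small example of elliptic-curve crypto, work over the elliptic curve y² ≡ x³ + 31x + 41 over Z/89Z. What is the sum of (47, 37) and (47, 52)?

O

The two points share x = 47 and their y-coordinates satisfy 37 + 52 ≡ 0 (mod 89), so they are inverses. Their sum is the point at infinity.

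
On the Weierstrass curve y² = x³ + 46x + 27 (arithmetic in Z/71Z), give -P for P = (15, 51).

(15, 20)

-(15, 51) = (15, -51 mod 71) = (15, 20).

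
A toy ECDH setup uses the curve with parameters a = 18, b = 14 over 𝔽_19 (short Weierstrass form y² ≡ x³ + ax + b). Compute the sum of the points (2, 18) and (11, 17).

(2, 18) + (11, 17). λ = (17 - 18)/(11 - 2) ≡ 18/9 mod 19. 9⁻¹ ≡ 17 (mod 19), so λ ≡ 2.
  x = λ² - 2 - 11 = 4 - 13 ≡ 10; y = λ·(2 - 10) - 18 ≡ 4. → (10, 4)

(10, 4)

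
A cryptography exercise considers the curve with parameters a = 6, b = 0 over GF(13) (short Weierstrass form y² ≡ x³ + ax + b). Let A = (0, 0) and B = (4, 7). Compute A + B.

(0, 0) + (4, 7). λ = (7 - 0)/(4 - 0) ≡ 7/4 mod 13. 4⁻¹ ≡ 10 (mod 13), so λ ≡ 5.
  x = λ² - 0 - 4 = 25 - 4 ≡ 8; y = λ·(0 - 8) - 0 ≡ 12. → (8, 12)

(8, 12)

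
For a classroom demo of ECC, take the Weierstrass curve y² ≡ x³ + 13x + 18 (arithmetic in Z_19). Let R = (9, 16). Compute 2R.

(8, 11)

tangent at (9, 16): λ = (3·9² + 13)/(2·16) ≡ 9/13. 13⁻¹ ≡ 3 (mod 19), so λ ≡ 9·3 ≡ 8.
  x = λ² - 9 - 9 = 64 - 18 ≡ 8; y = λ·(9 - 8) - 16 ≡ 11. → (8, 11)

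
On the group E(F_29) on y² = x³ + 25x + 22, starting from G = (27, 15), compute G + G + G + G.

Repeated addition: build up to 4G.
2G: tangent at (27, 15): λ = (3·27² + 25)/(2·15) ≡ 8/1. 1⁻¹ ≡ 1 (mod 29), so λ ≡ 8·1 ≡ 8.
  x = λ² - 27 - 27 = 64 - 54 ≡ 10; y = λ·(27 - 10) - 15 ≡ 5. → (10, 5)
3G: (10, 5) + (27, 15). λ = (15 - 5)/(27 - 10) ≡ 10/17 mod 29. 17⁻¹ ≡ 12 (mod 29) since 17·12 = 204 ≡ 1, so λ ≡ 4.
  x = λ² - 10 - 27 = 16 - 37 ≡ 8; y = λ·(10 - 8) - 5 ≡ 3. → (8, 3)
4G: (8, 3) + (27, 15). λ = (15 - 3)/(27 - 8) ≡ 12/19 mod 29. 19⁻¹ ≡ 26 (mod 29) since 19·26 = 494 ≡ 1, so λ ≡ 22.
  x = λ² - 8 - 27 = 484 - 35 ≡ 14; y = λ·(8 - 14) - 3 ≡ 10. → (14, 10)

(14, 10)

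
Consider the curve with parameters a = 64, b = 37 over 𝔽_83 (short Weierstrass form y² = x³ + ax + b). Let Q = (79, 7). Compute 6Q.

Double-and-add on 6 = (110)₂. Start with Q = (79, 7) for the leading 1-bit.
double: tangent at (79, 7): λ = (3·79² + 64)/(2·7) ≡ 29/14. 14⁻¹ ≡ 6 (mod 83), so λ ≡ 29·6 ≡ 8.
  x = λ² - 79 - 79 = 64 - 158 ≡ 72; y = λ·(79 - 72) - 7 ≡ 49. → (72, 49)
add Q: (72, 49) + (79, 7). λ = (7 - 49)/(79 - 72) ≡ 41/7 mod 83. 7⁻¹ ≡ 12 (mod 83), so λ ≡ 77.
  x = λ² - 72 - 79 = 5929 - 151 ≡ 51; y = λ·(72 - 51) - 49 ≡ 74. → (51, 74)
double: tangent at (51, 74): λ = (3·51² + 64)/(2·74) ≡ 65/65. 65⁻¹ ≡ 23 (mod 83), so λ ≡ 65·23 ≡ 1.
  x = λ² - 51 - 51 = 1 - 102 ≡ 65; y = λ·(51 - 65) - 74 ≡ 78. → (65, 78)

(65, 78)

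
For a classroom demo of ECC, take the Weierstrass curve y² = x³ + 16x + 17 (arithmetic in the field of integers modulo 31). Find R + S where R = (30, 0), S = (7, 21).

(30, 0) + (7, 21). λ = (21 - 0)/(7 - 30) ≡ 21/8 mod 31. 8⁻¹ ≡ 4 (mod 31), so λ ≡ 22.
  x = λ² - 30 - 7 = 484 - 37 ≡ 13; y = λ·(30 - 13) - 0 ≡ 2. → (13, 2)

(13, 2)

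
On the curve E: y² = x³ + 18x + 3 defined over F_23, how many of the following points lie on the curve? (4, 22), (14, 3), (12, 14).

(4, 22): 22² ≡ 1, rhs ≡ 1 → on.
(14, 3): 3² ≡ 9, rhs ≡ 9 → on.
(12, 14): 14² ≡ 12, rhs ≡ 15 → off.

2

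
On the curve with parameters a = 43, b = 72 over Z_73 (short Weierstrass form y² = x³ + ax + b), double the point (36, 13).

(65, 47)

tangent at (36, 13): λ = (3·36² + 43)/(2·13) ≡ 62/26. 26⁻¹ ≡ 59 (mod 73), so λ ≡ 62·59 ≡ 8.
  x = λ² - 36 - 36 = 64 - 72 ≡ 65; y = λ·(36 - 65) - 13 ≡ 47. → (65, 47)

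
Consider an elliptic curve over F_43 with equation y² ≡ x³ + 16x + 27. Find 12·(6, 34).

(7, 40)

Write Q = (6, 34).
Repeated addition: build up to 12Q.
2Q: tangent at (6, 34): λ = (3·6² + 16)/(2·34) ≡ 38/25. 25⁻¹ ≡ 31 (mod 43), so λ ≡ 38·31 ≡ 17.
  x = λ² - 6 - 6 = 289 - 12 ≡ 19; y = λ·(6 - 19) - 34 ≡ 3. → (19, 3)
3Q: (19, 3) + (6, 34). λ = (34 - 3)/(6 - 19) ≡ 31/30 mod 43. 30⁻¹ ≡ 33 (mod 43), so λ ≡ 34.
  x = λ² - 19 - 6 = 1156 - 25 ≡ 13; y = λ·(19 - 13) - 3 ≡ 29. → (13, 29)
4Q: (13, 29) + (6, 34). λ = (34 - 29)/(6 - 13) ≡ 5/36 mod 43. 36⁻¹ ≡ 6 (mod 43), so λ ≡ 30.
  x = λ² - 13 - 6 = 900 - 19 ≡ 21; y = λ·(13 - 21) - 29 ≡ 32. → (21, 32)
5Q: (21, 32) + (6, 34). λ = (34 - 32)/(6 - 21) ≡ 2/28 mod 43. 28⁻¹ ≡ 20 (mod 43) since 28·20 = 560 ≡ 1, so λ ≡ 40.
  x = λ² - 21 - 6 = 1600 - 27 ≡ 25; y = λ·(21 - 25) - 32 ≡ 23. → (25, 23)
6Q: (25, 23) + (6, 34). λ = (34 - 23)/(6 - 25) ≡ 11/24 mod 43. 24⁻¹ ≡ 9 (mod 43) since 24·9 = 216 ≡ 1, so λ ≡ 13.
  x = λ² - 25 - 6 = 169 - 31 ≡ 9; y = λ·(25 - 9) - 23 ≡ 13. → (9, 13)
7Q: (9, 13) + (6, 34). λ = (34 - 13)/(6 - 9) ≡ 21/40 mod 43. 40⁻¹ ≡ 14 (mod 43), so λ ≡ 36.
  x = λ² - 9 - 6 = 1296 - 15 ≡ 34; y = λ·(9 - 34) - 13 ≡ 33. → (34, 33)
8Q: (34, 33) + (6, 34). λ = (34 - 33)/(6 - 34) ≡ 1/15 mod 43. 15⁻¹ ≡ 23 (mod 43) since 15·23 = 345 ≡ 1, so λ ≡ 23.
  x = λ² - 34 - 6 = 529 - 40 ≡ 16; y = λ·(34 - 16) - 33 ≡ 37. → (16, 37)
9Q: (16, 37) + (6, 34). λ = (34 - 37)/(6 - 16) ≡ 40/33 mod 43. 33⁻¹ ≡ 30 (mod 43) since 33·30 = 990 ≡ 1, so λ ≡ 39.
  x = λ² - 16 - 6 = 1521 - 22 ≡ 37; y = λ·(16 - 37) - 37 ≡ 4. → (37, 4)
10Q: (37, 4) + (6, 34). λ = (34 - 4)/(6 - 37) ≡ 30/12 mod 43. 12⁻¹ ≡ 18 (mod 43) since 12·18 = 216 ≡ 1, so λ ≡ 24.
  x = λ² - 37 - 6 = 576 - 43 ≡ 17; y = λ·(37 - 17) - 4 ≡ 3. → (17, 3)
11Q: (17, 3) + (6, 34). λ = (34 - 3)/(6 - 17) ≡ 31/32 mod 43. 32⁻¹ ≡ 39 (mod 43), so λ ≡ 5.
  x = λ² - 17 - 6 = 25 - 23 ≡ 2; y = λ·(17 - 2) - 3 ≡ 29. → (2, 29)
12Q: (2, 29) + (6, 34). λ = (34 - 29)/(6 - 2) ≡ 5/4 mod 43. 4⁻¹ ≡ 11 (mod 43) since 4·11 = 44 ≡ 1, so λ ≡ 12.
  x = λ² - 2 - 6 = 144 - 8 ≡ 7; y = λ·(2 - 7) - 29 ≡ 40. → (7, 40)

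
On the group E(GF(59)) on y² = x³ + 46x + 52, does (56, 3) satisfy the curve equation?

y² = 3² ≡ 9; x³ + 46x + 52 = 178244 ≡ 5 (mod 59). 9 ≠ 5.

no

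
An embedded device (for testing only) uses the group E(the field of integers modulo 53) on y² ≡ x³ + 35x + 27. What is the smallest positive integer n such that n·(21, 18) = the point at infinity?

2P: tangent at (21, 18): λ = (3·21² + 35)/(2·18) ≡ 33/36. 36⁻¹ ≡ 28 (mod 53), so λ ≡ 33·28 ≡ 23.
  x = λ² - 21 - 21 = 529 - 42 ≡ 10; y = λ·(21 - 10) - 18 ≡ 23. → (10, 23)
3P: (10, 23) + (21, 18). λ = (18 - 23)/(21 - 10) ≡ 48/11 mod 53. 11⁻¹ ≡ 29 (mod 53), so λ ≡ 14.
  x = λ² - 10 - 21 = 196 - 31 ≡ 6; y = λ·(10 - 6) - 23 ≡ 33. → (6, 33)
4P: (6, 33) + (21, 18). λ = (18 - 33)/(21 - 6) ≡ 38/15 mod 53. 15⁻¹ ≡ 46 (mod 53), so λ ≡ 52.
  x = λ² - 6 - 21 = 2704 - 27 ≡ 27; y = λ·(6 - 27) - 33 ≡ 41. → (27, 41)
5P: (27, 41) + (21, 18). λ = (18 - 41)/(21 - 27) ≡ 30/47 mod 53. 47⁻¹ ≡ 44 (mod 53), so λ ≡ 48.
  x = λ² - 27 - 21 = 2304 - 48 ≡ 30; y = λ·(27 - 30) - 41 ≡ 27. → (30, 27)
6P: (30, 27) + (21, 18). λ = (18 - 27)/(21 - 30) ≡ 44/44 mod 53. 44⁻¹ ≡ 47 (mod 53) since 44·47 = 2068 ≡ 1, so λ ≡ 1.
  x = λ² - 30 - 21 = 1 - 51 ≡ 3; y = λ·(30 - 3) - 27 ≡ 0. → (3, 0)
7P: (3, 0) + (21, 18). λ = (18 - 0)/(21 - 3) ≡ 18/18 mod 53. 18⁻¹ ≡ 3 (mod 53), so λ ≡ 1.
  x = λ² - 3 - 21 = 1 - 24 ≡ 30; y = λ·(3 - 30) - 0 ≡ 26. → (30, 26)
8P: (30, 26) + (21, 18). λ = (18 - 26)/(21 - 30) ≡ 45/44 mod 53. 44⁻¹ ≡ 47 (mod 53), so λ ≡ 48.
  x = λ² - 30 - 21 = 2304 - 51 ≡ 27; y = λ·(30 - 27) - 26 ≡ 12. → (27, 12)
9P: (27, 12) + (21, 18). λ = (18 - 12)/(21 - 27) ≡ 6/47 mod 53. 47⁻¹ ≡ 44 (mod 53), so λ ≡ 52.
  x = λ² - 27 - 21 = 2704 - 48 ≡ 6; y = λ·(27 - 6) - 12 ≡ 20. → (6, 20)
10P: (6, 20) + (21, 18). λ = (18 - 20)/(21 - 6) ≡ 51/15 mod 53. 15⁻¹ ≡ 46 (mod 53) since 15·46 = 690 ≡ 1, so λ ≡ 14.
  x = λ² - 6 - 21 = 196 - 27 ≡ 10; y = λ·(6 - 10) - 20 ≡ 30. → (10, 30)
11P: (10, 30) + (21, 18). λ = (18 - 30)/(21 - 10) ≡ 41/11 mod 53. 11⁻¹ ≡ 29 (mod 53) since 11·29 = 319 ≡ 1, so λ ≡ 23.
  x = λ² - 10 - 21 = 529 - 31 ≡ 21; y = λ·(10 - 21) - 30 ≡ 35. → (21, 35)
12P: (21, 35) + (21, 18): same x and y₁ ≡ -y₂, so the sum is the point at infinity.
12P = the point at infinity, so the order is 12.

12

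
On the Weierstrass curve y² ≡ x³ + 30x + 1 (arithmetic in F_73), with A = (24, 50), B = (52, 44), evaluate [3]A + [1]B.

First 3A:
Repeated addition: build up to 3A.
2A: tangent at (24, 50): λ = (3·24² + 30)/(2·50) ≡ 6/27. 27⁻¹ ≡ 46 (mod 73), so λ ≡ 6·46 ≡ 57.
  x = λ² - 24 - 24 = 3249 - 48 ≡ 62; y = λ·(24 - 62) - 50 ≡ 47. → (62, 47)
3A: (62, 47) + (24, 50). λ = (50 - 47)/(24 - 62) ≡ 3/35 mod 73. 35⁻¹ ≡ 48 (mod 73) since 35·48 = 1680 ≡ 1, so λ ≡ 71.
  x = λ² - 62 - 24 = 5041 - 86 ≡ 64; y = λ·(62 - 64) - 47 ≡ 30. → (64, 30)
3A = (64, 30).
Finally 3A + B:
(64, 30) + (52, 44). λ = (44 - 30)/(52 - 64) ≡ 14/61 mod 73. 61⁻¹ ≡ 6 (mod 73) since 61·6 = 366 ≡ 1, so λ ≡ 11.
  x = λ² - 64 - 52 = 121 - 116 ≡ 5; y = λ·(64 - 5) - 30 ≡ 35. → (5, 35)

(5, 35)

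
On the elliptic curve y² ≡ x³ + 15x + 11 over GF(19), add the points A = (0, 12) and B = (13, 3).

(13, 16)

(0, 12) + (13, 3). λ = (3 - 12)/(13 - 0) ≡ 10/13 mod 19. 13⁻¹ ≡ 3 (mod 19) since 13·3 = 39 ≡ 1, so λ ≡ 11.
  x = λ² - 0 - 13 = 121 - 13 ≡ 13; y = λ·(0 - 13) - 12 ≡ 16. → (13, 16)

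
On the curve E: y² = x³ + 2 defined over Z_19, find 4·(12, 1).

Write P = (12, 1).
Double-and-add on 4 = (100)₂. Start with P = (12, 1) for the leading 1-bit.
double: tangent at (12, 1): λ = (3·12² + 0)/(2·1) ≡ 14/2. 2⁻¹ ≡ 10 (mod 19), so λ ≡ 14·10 ≡ 7.
  x = λ² - 12 - 12 = 49 - 24 ≡ 6; y = λ·(12 - 6) - 1 ≡ 3. → (6, 3)
double: tangent at (6, 3): λ = (3·6² + 0)/(2·3) ≡ 13/6. 6⁻¹ ≡ 16 (mod 19), so λ ≡ 13·16 ≡ 18.
  x = λ² - 6 - 6 = 324 - 12 ≡ 8; y = λ·(6 - 8) - 3 ≡ 18. → (8, 18)

(8, 18)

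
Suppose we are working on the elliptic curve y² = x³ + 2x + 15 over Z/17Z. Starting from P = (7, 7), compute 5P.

Repeated addition: build up to 5P.
2P: tangent at (7, 7): λ = (3·7² + 2)/(2·7) ≡ 13/14. 14⁻¹ ≡ 11 (mod 17), so λ ≡ 13·11 ≡ 7.
  x = λ² - 7 - 7 = 49 - 14 ≡ 1; y = λ·(7 - 1) - 7 ≡ 1. → (1, 1)
3P: (1, 1) + (7, 7). λ = (7 - 1)/(7 - 1) ≡ 6/6 mod 17. 6⁻¹ ≡ 3 (mod 17), so λ ≡ 1.
  x = λ² - 1 - 7 = 1 - 8 ≡ 10; y = λ·(1 - 10) - 1 ≡ 7. → (10, 7)
4P: (10, 7) + (7, 7). λ = (7 - 7)/(7 - 10) ≡ 0/14 mod 17. 14⁻¹ ≡ 11 (mod 17) since 14·11 = 154 ≡ 1, so λ ≡ 0.
  x = λ² - 10 - 7 = 0 - 17 ≡ 0; y = λ·(10 - 0) - 7 ≡ 10. → (0, 10)
5P: (0, 10) + (7, 7). λ = (7 - 10)/(7 - 0) ≡ 14/7 mod 17. 7⁻¹ ≡ 5 (mod 17) since 7·5 = 35 ≡ 1, so λ ≡ 2.
  x = λ² - 0 - 7 = 4 - 7 ≡ 14; y = λ·(0 - 14) - 10 ≡ 13. → (14, 13)

(14, 13)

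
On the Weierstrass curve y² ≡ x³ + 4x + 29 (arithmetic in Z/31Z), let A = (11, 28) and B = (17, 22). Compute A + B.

(4, 27)

(11, 28) + (17, 22). λ = (22 - 28)/(17 - 11) ≡ 25/6 mod 31. 6⁻¹ ≡ 26 (mod 31), so λ ≡ 30.
  x = λ² - 11 - 17 = 900 - 28 ≡ 4; y = λ·(11 - 4) - 28 ≡ 27. → (4, 27)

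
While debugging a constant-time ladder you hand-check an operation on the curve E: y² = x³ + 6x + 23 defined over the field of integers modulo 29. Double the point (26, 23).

(19, 23)

tangent at (26, 23): λ = (3·26² + 6)/(2·23) ≡ 4/17. 17⁻¹ ≡ 12 (mod 29), so λ ≡ 4·12 ≡ 19.
  x = λ² - 26 - 26 = 361 - 52 ≡ 19; y = λ·(26 - 19) - 23 ≡ 23. → (19, 23)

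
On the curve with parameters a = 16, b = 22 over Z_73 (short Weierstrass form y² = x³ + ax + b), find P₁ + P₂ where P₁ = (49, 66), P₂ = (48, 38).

(49, 66) + (48, 38). λ = (38 - 66)/(48 - 49) ≡ 45/72 mod 73. 72⁻¹ ≡ 72 (mod 73) since 72·72 = 5184 ≡ 1, so λ ≡ 28.
  x = λ² - 49 - 48 = 784 - 97 ≡ 30; y = λ·(49 - 30) - 66 ≡ 28. → (30, 28)

(30, 28)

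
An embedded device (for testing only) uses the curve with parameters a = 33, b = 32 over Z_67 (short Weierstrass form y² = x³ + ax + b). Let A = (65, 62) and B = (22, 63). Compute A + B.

(65, 62) + (22, 63). λ = (63 - 62)/(22 - 65) ≡ 1/24 mod 67. 24⁻¹ ≡ 14 (mod 67) since 24·14 = 336 ≡ 1, so λ ≡ 14.
  x = λ² - 65 - 22 = 196 - 87 ≡ 42; y = λ·(65 - 42) - 62 ≡ 59. → (42, 59)

(42, 59)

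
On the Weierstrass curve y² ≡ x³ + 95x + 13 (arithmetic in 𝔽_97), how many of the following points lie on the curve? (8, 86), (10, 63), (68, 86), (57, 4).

2

(8, 86): 86² ≡ 24, rhs ≡ 24 → on.
(10, 63): 63² ≡ 89, rhs ≡ 23 → off.
(68, 86): 86² ≡ 24, rhs ≡ 29 → off.
(57, 4): 4² ≡ 16, rhs ≡ 16 → on.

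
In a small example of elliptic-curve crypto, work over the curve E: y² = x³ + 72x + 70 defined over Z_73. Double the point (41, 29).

(56, 49)

tangent at (41, 29): λ = (3·41² + 72)/(2·29) ≡ 5/58. 58⁻¹ ≡ 34 (mod 73) since 58·34 = 1972 ≡ 1, so λ ≡ 5·34 ≡ 24.
  x = λ² - 41 - 41 = 576 - 82 ≡ 56; y = λ·(41 - 56) - 29 ≡ 49. → (56, 49)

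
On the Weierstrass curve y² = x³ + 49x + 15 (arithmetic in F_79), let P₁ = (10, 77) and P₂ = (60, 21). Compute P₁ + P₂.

(10, 77) + (60, 21). λ = (21 - 77)/(60 - 10) ≡ 23/50 mod 79. 50⁻¹ ≡ 49 (mod 79) since 50·49 = 2450 ≡ 1, so λ ≡ 21.
  x = λ² - 10 - 60 = 441 - 70 ≡ 55; y = λ·(10 - 55) - 77 ≡ 5. → (55, 5)

(55, 5)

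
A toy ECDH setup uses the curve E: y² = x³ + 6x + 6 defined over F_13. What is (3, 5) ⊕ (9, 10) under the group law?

(3, 5) + (9, 10). λ = (10 - 5)/(9 - 3) ≡ 5/6 mod 13. 6⁻¹ ≡ 11 (mod 13), so λ ≡ 3.
  x = λ² - 3 - 9 = 9 - 12 ≡ 10; y = λ·(3 - 10) - 5 ≡ 0. → (10, 0)

(10, 0)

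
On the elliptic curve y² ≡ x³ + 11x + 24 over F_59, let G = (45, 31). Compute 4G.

Double-and-add on 4 = (100)₂. Start with G = (45, 31) for the leading 1-bit.
double: tangent at (45, 31): λ = (3·45² + 11)/(2·31) ≡ 9/3. 3⁻¹ ≡ 20 (mod 59), so λ ≡ 9·20 ≡ 3.
  x = λ² - 45 - 45 = 9 - 90 ≡ 37; y = λ·(45 - 37) - 31 ≡ 52. → (37, 52)
double: tangent at (37, 52): λ = (3·37² + 11)/(2·52) ≡ 47/45. 45⁻¹ ≡ 21 (mod 59) since 45·21 = 945 ≡ 1, so λ ≡ 47·21 ≡ 43.
  x = λ² - 37 - 37 = 1849 - 74 ≡ 5; y = λ·(37 - 5) - 52 ≡ 26. → (5, 26)

(5, 26)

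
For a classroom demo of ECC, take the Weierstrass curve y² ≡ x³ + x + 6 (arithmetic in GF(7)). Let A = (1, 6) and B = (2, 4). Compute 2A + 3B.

(4, 5)

First 2A:
Repeated addition: build up to 2A.
2A: tangent at (1, 6): λ = (3·1² + 1)/(2·6) ≡ 4/5. 5⁻¹ ≡ 3 (mod 7), so λ ≡ 4·3 ≡ 5.
  x = λ² - 1 - 1 = 25 - 2 ≡ 2; y = λ·(1 - 2) - 6 ≡ 3. → (2, 3)
2A = (2, 3).
Next 3B:
Repeated addition: build up to 3B.
2B: tangent at (2, 4): λ = (3·2² + 1)/(2·4) ≡ 6/1. 1⁻¹ ≡ 1 (mod 7), so λ ≡ 6·1 ≡ 6.
  x = λ² - 2 - 2 = 36 - 4 ≡ 4; y = λ·(2 - 4) - 4 ≡ 5. → (4, 5)
3B: (4, 5) + (2, 4). λ = (4 - 5)/(2 - 4) ≡ 6/5 mod 7. 5⁻¹ ≡ 3 (mod 7), so λ ≡ 4.
  x = λ² - 4 - 2 = 16 - 6 ≡ 3; y = λ·(4 - 3) - 5 ≡ 6. → (3, 6)
3B = (3, 6).
Finally 2A + 3B:
(2, 3) + (3, 6). λ = (6 - 3)/(3 - 2) ≡ 3/1 mod 7. 1⁻¹ ≡ 1 (mod 7), so λ ≡ 3.
  x = λ² - 2 - 3 = 9 - 5 ≡ 4; y = λ·(2 - 4) - 3 ≡ 5. → (4, 5)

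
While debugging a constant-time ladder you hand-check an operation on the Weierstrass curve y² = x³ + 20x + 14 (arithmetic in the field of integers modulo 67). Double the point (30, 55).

tangent at (30, 55): λ = (3·30² + 20)/(2·55) ≡ 40/43. 43⁻¹ ≡ 53 (mod 67) since 43·53 = 2279 ≡ 1, so λ ≡ 40·53 ≡ 43.
  x = λ² - 30 - 30 = 1849 - 60 ≡ 47; y = λ·(30 - 47) - 55 ≡ 18. → (47, 18)

(47, 18)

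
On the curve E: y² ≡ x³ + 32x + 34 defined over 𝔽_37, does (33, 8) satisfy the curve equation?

y² = 8² ≡ 27; x³ + 32x + 34 = 37027 ≡ 27 (mod 37). 27 = 27.

yes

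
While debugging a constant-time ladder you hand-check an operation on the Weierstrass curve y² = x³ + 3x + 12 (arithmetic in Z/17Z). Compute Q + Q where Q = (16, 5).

tangent at (16, 5): λ = (3·16² + 3)/(2·5) ≡ 6/10. 10⁻¹ ≡ 12 (mod 17) since 10·12 = 120 ≡ 1, so λ ≡ 6·12 ≡ 4.
  x = λ² - 16 - 16 = 16 - 32 ≡ 1; y = λ·(16 - 1) - 5 ≡ 4. → (1, 4)

(1, 4)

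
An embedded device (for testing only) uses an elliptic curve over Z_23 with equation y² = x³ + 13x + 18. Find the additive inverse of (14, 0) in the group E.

-(14, 0) = (14, -0 mod 23) = (14, 0).

(14, 0)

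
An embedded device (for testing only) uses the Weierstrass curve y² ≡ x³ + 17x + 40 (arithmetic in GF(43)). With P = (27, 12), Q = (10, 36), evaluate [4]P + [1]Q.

(20, 9)

First 4P:
Repeated addition: build up to 4P.
2P: tangent at (27, 12): λ = (3·27² + 17)/(2·12) ≡ 11/24. 24⁻¹ ≡ 9 (mod 43), so λ ≡ 11·9 ≡ 13.
  x = λ² - 27 - 27 = 169 - 54 ≡ 29; y = λ·(27 - 29) - 12 ≡ 5. → (29, 5)
3P: (29, 5) + (27, 12). λ = (12 - 5)/(27 - 29) ≡ 7/41 mod 43. 41⁻¹ ≡ 21 (mod 43), so λ ≡ 18.
  x = λ² - 29 - 27 = 324 - 56 ≡ 10; y = λ·(29 - 10) - 5 ≡ 36. → (10, 36)
4P: (10, 36) + (27, 12). λ = (12 - 36)/(27 - 10) ≡ 19/17 mod 43. 17⁻¹ ≡ 38 (mod 43), so λ ≡ 34.
  x = λ² - 10 - 27 = 1156 - 37 ≡ 1; y = λ·(10 - 1) - 36 ≡ 12. → (1, 12)
4P = (1, 12).
Finally 4P + Q:
(1, 12) + (10, 36). λ = (36 - 12)/(10 - 1) ≡ 24/9 mod 43. 9⁻¹ ≡ 24 (mod 43), so λ ≡ 17.
  x = λ² - 1 - 10 = 289 - 11 ≡ 20; y = λ·(1 - 20) - 12 ≡ 9. → (20, 9)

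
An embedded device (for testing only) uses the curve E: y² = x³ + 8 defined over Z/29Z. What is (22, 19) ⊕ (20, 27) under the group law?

(22, 19) + (20, 27). λ = (27 - 19)/(20 - 22) ≡ 8/27 mod 29. 27⁻¹ ≡ 14 (mod 29), so λ ≡ 25.
  x = λ² - 22 - 20 = 625 - 42 ≡ 3; y = λ·(22 - 3) - 19 ≡ 21. → (3, 21)

(3, 21)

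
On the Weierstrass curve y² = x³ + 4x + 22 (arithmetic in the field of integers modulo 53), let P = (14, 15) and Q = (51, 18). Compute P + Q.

(40, 23)

(14, 15) + (51, 18). λ = (18 - 15)/(51 - 14) ≡ 3/37 mod 53. 37⁻¹ ≡ 43 (mod 53) since 37·43 = 1591 ≡ 1, so λ ≡ 23.
  x = λ² - 14 - 51 = 529 - 65 ≡ 40; y = λ·(14 - 40) - 15 ≡ 23. → (40, 23)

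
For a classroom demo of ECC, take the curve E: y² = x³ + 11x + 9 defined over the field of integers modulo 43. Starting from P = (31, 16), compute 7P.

Repeated addition: build up to 7P.
2P: tangent at (31, 16): λ = (3·31² + 11)/(2·16) ≡ 13/32. 32⁻¹ ≡ 39 (mod 43), so λ ≡ 13·39 ≡ 34.
  x = λ² - 31 - 31 = 1156 - 62 ≡ 19; y = λ·(31 - 19) - 16 ≡ 5. → (19, 5)
3P: (19, 5) + (31, 16). λ = (16 - 5)/(31 - 19) ≡ 11/12 mod 43. 12⁻¹ ≡ 18 (mod 43), so λ ≡ 26.
  x = λ² - 19 - 31 = 676 - 50 ≡ 24; y = λ·(19 - 24) - 5 ≡ 37. → (24, 37)
4P: (24, 37) + (31, 16). λ = (16 - 37)/(31 - 24) ≡ 22/7 mod 43. 7⁻¹ ≡ 37 (mod 43) since 7·37 = 259 ≡ 1, so λ ≡ 40.
  x = λ² - 24 - 31 = 1600 - 55 ≡ 40; y = λ·(24 - 40) - 37 ≡ 11. → (40, 11)
5P: (40, 11) + (31, 16). λ = (16 - 11)/(31 - 40) ≡ 5/34 mod 43. 34⁻¹ ≡ 19 (mod 43), so λ ≡ 9.
  x = λ² - 40 - 31 = 81 - 71 ≡ 10; y = λ·(40 - 10) - 11 ≡ 1. → (10, 1)
6P: (10, 1) + (31, 16). λ = (16 - 1)/(31 - 10) ≡ 15/21 mod 43. 21⁻¹ ≡ 41 (mod 43) since 21·41 = 861 ≡ 1, so λ ≡ 13.
  x = λ² - 10 - 31 = 169 - 41 ≡ 42; y = λ·(10 - 42) - 1 ≡ 13. → (42, 13)
7P: (42, 13) + (31, 16). λ = (16 - 13)/(31 - 42) ≡ 3/32 mod 43. 32⁻¹ ≡ 39 (mod 43), so λ ≡ 31.
  x = λ² - 42 - 31 = 961 - 73 ≡ 28; y = λ·(42 - 28) - 13 ≡ 34. → (28, 34)

(28, 34)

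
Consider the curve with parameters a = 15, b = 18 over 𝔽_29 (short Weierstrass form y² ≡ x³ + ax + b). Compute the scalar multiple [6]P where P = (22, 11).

(15, 15)

Double-and-add on 6 = (110)₂. Start with P = (22, 11) for the leading 1-bit.
double: tangent at (22, 11): λ = (3·22² + 15)/(2·11) ≡ 17/22. 22⁻¹ ≡ 4 (mod 29), so λ ≡ 17·4 ≡ 10.
  x = λ² - 22 - 22 = 100 - 44 ≡ 27; y = λ·(22 - 27) - 11 ≡ 26. → (27, 26)
add P: (27, 26) + (22, 11). λ = (11 - 26)/(22 - 27) ≡ 14/24 mod 29. 24⁻¹ ≡ 23 (mod 29) since 24·23 = 552 ≡ 1, so λ ≡ 3.
  x = λ² - 27 - 22 = 9 - 49 ≡ 18; y = λ·(27 - 18) - 26 ≡ 1. → (18, 1)
double: tangent at (18, 1): λ = (3·18² + 15)/(2·1) ≡ 1/2. 2⁻¹ ≡ 15 (mod 29) since 2·15 = 30 ≡ 1, so λ ≡ 1·15 ≡ 15.
  x = λ² - 18 - 18 = 225 - 36 ≡ 15; y = λ·(18 - 15) - 1 ≡ 15. → (15, 15)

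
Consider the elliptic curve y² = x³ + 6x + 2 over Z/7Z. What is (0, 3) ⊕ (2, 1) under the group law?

(0, 3) + (2, 1). λ = (1 - 3)/(2 - 0) ≡ 5/2 mod 7. 2⁻¹ ≡ 4 (mod 7), so λ ≡ 6.
  x = λ² - 0 - 2 = 36 - 2 ≡ 6; y = λ·(0 - 6) - 3 ≡ 3. → (6, 3)

(6, 3)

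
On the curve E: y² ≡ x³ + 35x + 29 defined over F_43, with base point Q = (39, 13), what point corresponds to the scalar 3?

Repeated addition: build up to 3Q.
2Q: tangent at (39, 13): λ = (3·39² + 35)/(2·13) ≡ 40/26. 26⁻¹ ≡ 5 (mod 43), so λ ≡ 40·5 ≡ 28.
  x = λ² - 39 - 39 = 784 - 78 ≡ 18; y = λ·(39 - 18) - 13 ≡ 16. → (18, 16)
3Q: (18, 16) + (39, 13). λ = (13 - 16)/(39 - 18) ≡ 40/21 mod 43. 21⁻¹ ≡ 41 (mod 43), so λ ≡ 6.
  x = λ² - 18 - 39 = 36 - 57 ≡ 22; y = λ·(18 - 22) - 16 ≡ 3. → (22, 3)

(22, 3)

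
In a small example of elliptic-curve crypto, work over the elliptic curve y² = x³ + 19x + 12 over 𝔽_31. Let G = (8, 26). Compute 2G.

tangent at (8, 26): λ = (3·8² + 19)/(2·26) ≡ 25/21. 21⁻¹ ≡ 3 (mod 31), so λ ≡ 25·3 ≡ 13.
  x = λ² - 8 - 8 = 169 - 16 ≡ 29; y = λ·(8 - 29) - 26 ≡ 11. → (29, 11)

(29, 11)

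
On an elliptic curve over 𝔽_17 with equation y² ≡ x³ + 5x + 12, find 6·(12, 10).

(11, 2)

Write P = (12, 10).
Repeated addition: build up to 6P.
2P: tangent at (12, 10): λ = (3·12² + 5)/(2·10) ≡ 12/3. 3⁻¹ ≡ 6 (mod 17), so λ ≡ 12·6 ≡ 4.
  x = λ² - 12 - 12 = 16 - 24 ≡ 9; y = λ·(12 - 9) - 10 ≡ 2. → (9, 2)
3P: (9, 2) + (12, 10). λ = (10 - 2)/(12 - 9) ≡ 8/3 mod 17. 3⁻¹ ≡ 6 (mod 17) since 3·6 = 18 ≡ 1, so λ ≡ 14.
  x = λ² - 9 - 12 = 196 - 21 ≡ 5; y = λ·(9 - 5) - 2 ≡ 3. → (5, 3)
4P: (5, 3) + (12, 10). λ = (10 - 3)/(12 - 5) ≡ 7/7 mod 17. 7⁻¹ ≡ 5 (mod 17), so λ ≡ 1.
  x = λ² - 5 - 12 = 1 - 17 ≡ 1; y = λ·(5 - 1) - 3 ≡ 1. → (1, 1)
5P: (1, 1) + (12, 10). λ = (10 - 1)/(12 - 1) ≡ 9/11 mod 17. 11⁻¹ ≡ 14 (mod 17), so λ ≡ 7.
  x = λ² - 1 - 12 = 49 - 13 ≡ 2; y = λ·(1 - 2) - 1 ≡ 9. → (2, 9)
6P: (2, 9) + (12, 10). λ = (10 - 9)/(12 - 2) ≡ 1/10 mod 17. 10⁻¹ ≡ 12 (mod 17), so λ ≡ 12.
  x = λ² - 2 - 12 = 144 - 14 ≡ 11; y = λ·(2 - 11) - 9 ≡ 2. → (11, 2)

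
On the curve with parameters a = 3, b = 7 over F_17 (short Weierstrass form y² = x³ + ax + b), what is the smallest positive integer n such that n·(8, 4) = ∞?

2P: tangent at (8, 4): λ = (3·8² + 3)/(2·4) ≡ 8/8. 8⁻¹ ≡ 15 (mod 17) since 8·15 = 120 ≡ 1, so λ ≡ 8·15 ≡ 1.
  x = λ² - 8 - 8 = 1 - 16 ≡ 2; y = λ·(8 - 2) - 4 ≡ 2. → (2, 2)
3P: (2, 2) + (8, 4). λ = (4 - 2)/(8 - 2) ≡ 2/6 mod 17. 6⁻¹ ≡ 3 (mod 17) since 6·3 = 18 ≡ 1, so λ ≡ 6.
  x = λ² - 2 - 8 = 36 - 10 ≡ 9; y = λ·(2 - 9) - 2 ≡ 7. → (9, 7)
4P: (9, 7) + (8, 4). λ = (4 - 7)/(8 - 9) ≡ 14/16 mod 17. 16⁻¹ ≡ 16 (mod 17), so λ ≡ 3.
  x = λ² - 9 - 8 = 9 - 17 ≡ 9; y = λ·(9 - 9) - 7 ≡ 10. → (9, 10)
5P: (9, 10) + (8, 4). λ = (4 - 10)/(8 - 9) ≡ 11/16 mod 17. 16⁻¹ ≡ 16 (mod 17), so λ ≡ 6.
  x = λ² - 9 - 8 = 36 - 17 ≡ 2; y = λ·(9 - 2) - 10 ≡ 15. → (2, 15)
6P: (2, 15) + (8, 4). λ = (4 - 15)/(8 - 2) ≡ 6/6 mod 17. 6⁻¹ ≡ 3 (mod 17) since 6·3 = 18 ≡ 1, so λ ≡ 1.
  x = λ² - 2 - 8 = 1 - 10 ≡ 8; y = λ·(2 - 8) - 15 ≡ 13. → (8, 13)
7P: (8, 13) + (8, 4): same x and y₁ ≡ -y₂, so the sum is ∞.
7P = ∞, so the order is 7.

7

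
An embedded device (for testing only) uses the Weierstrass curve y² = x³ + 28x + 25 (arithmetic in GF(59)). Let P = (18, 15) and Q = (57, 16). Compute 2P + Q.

First 2P:
Repeated addition: build up to 2P.
2P: tangent at (18, 15): λ = (3·18² + 28)/(2·15) ≡ 56/30. 30⁻¹ ≡ 2 (mod 59), so λ ≡ 56·2 ≡ 53.
  x = λ² - 18 - 18 = 2809 - 36 ≡ 0; y = λ·(18 - 0) - 15 ≡ 54. → (0, 54)
2P = (0, 54).
Finally 2P + Q:
(0, 54) + (57, 16). λ = (16 - 54)/(57 - 0) ≡ 21/57 mod 59. 57⁻¹ ≡ 29 (mod 59) since 57·29 = 1653 ≡ 1, so λ ≡ 19.
  x = λ² - 0 - 57 = 361 - 57 ≡ 9; y = λ·(0 - 9) - 54 ≡ 11. → (9, 11)

(9, 11)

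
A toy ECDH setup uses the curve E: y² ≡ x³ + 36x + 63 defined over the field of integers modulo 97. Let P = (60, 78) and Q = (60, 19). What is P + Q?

O

The two points share x = 60 and their y-coordinates satisfy 78 + 19 ≡ 0 (mod 97), so they are inverses. Their sum is O.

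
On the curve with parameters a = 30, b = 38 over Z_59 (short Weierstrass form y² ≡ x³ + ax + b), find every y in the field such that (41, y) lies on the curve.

none

x³ + 30x + 38 = 70189 ≡ 38 (mod 59).
38 is a non-residue mod 59; no y exists.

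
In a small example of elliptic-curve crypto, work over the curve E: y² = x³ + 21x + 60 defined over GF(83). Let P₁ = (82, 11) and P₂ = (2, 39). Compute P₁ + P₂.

(40, 49)

(82, 11) + (2, 39). λ = (39 - 11)/(2 - 82) ≡ 28/3 mod 83. 3⁻¹ ≡ 28 (mod 83) since 3·28 = 84 ≡ 1, so λ ≡ 37.
  x = λ² - 82 - 2 = 1369 - 84 ≡ 40; y = λ·(82 - 40) - 11 ≡ 49. → (40, 49)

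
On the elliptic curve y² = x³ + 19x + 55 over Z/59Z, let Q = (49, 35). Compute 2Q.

tangent at (49, 35): λ = (3·49² + 19)/(2·35) ≡ 24/11. 11⁻¹ ≡ 43 (mod 59) since 11·43 = 473 ≡ 1, so λ ≡ 24·43 ≡ 29.
  x = λ² - 49 - 49 = 841 - 98 ≡ 35; y = λ·(49 - 35) - 35 ≡ 17. → (35, 17)

(35, 17)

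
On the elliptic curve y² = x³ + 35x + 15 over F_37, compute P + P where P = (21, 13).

tangent at (21, 13): λ = (3·21² + 35)/(2·13) ≡ 26/26. 26⁻¹ ≡ 10 (mod 37) since 26·10 = 260 ≡ 1, so λ ≡ 26·10 ≡ 1.
  x = λ² - 21 - 21 = 1 - 42 ≡ 33; y = λ·(21 - 33) - 13 ≡ 12. → (33, 12)

(33, 12)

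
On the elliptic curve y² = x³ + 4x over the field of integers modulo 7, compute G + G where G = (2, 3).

tangent at (2, 3): λ = (3·2² + 4)/(2·3) ≡ 2/6. 6⁻¹ ≡ 6 (mod 7), so λ ≡ 2·6 ≡ 5.
  x = λ² - 2 - 2 = 25 - 4 ≡ 0; y = λ·(2 - 0) - 3 ≡ 0. → (0, 0)

(0, 0)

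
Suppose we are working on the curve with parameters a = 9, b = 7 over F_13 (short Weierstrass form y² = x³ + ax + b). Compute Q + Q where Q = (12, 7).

tangent at (12, 7): λ = (3·12² + 9)/(2·7) ≡ 12/1. 1⁻¹ ≡ 1 (mod 13), so λ ≡ 12·1 ≡ 12.
  x = λ² - 12 - 12 = 144 - 24 ≡ 3; y = λ·(12 - 3) - 7 ≡ 10. → (3, 10)

(3, 10)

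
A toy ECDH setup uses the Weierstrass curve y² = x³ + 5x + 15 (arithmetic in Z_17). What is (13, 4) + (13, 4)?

tangent at (13, 4): λ = (3·13² + 5)/(2·4) ≡ 2/8. 8⁻¹ ≡ 15 (mod 17) since 8·15 = 120 ≡ 1, so λ ≡ 2·15 ≡ 13.
  x = λ² - 13 - 13 = 169 - 26 ≡ 7; y = λ·(13 - 7) - 4 ≡ 6. → (7, 6)

(7, 6)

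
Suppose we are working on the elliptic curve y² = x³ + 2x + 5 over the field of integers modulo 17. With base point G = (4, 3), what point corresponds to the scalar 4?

Double-and-add on 4 = (100)₂. Start with G = (4, 3) for the leading 1-bit.
double: tangent at (4, 3): λ = (3·4² + 2)/(2·3) ≡ 16/6. 6⁻¹ ≡ 3 (mod 17), so λ ≡ 16·3 ≡ 14.
  x = λ² - 4 - 4 = 196 - 8 ≡ 1; y = λ·(4 - 1) - 3 ≡ 5. → (1, 5)
double: tangent at (1, 5): λ = (3·1² + 2)/(2·5) ≡ 5/10. 10⁻¹ ≡ 12 (mod 17), so λ ≡ 5·12 ≡ 9.
  x = λ² - 1 - 1 = 81 - 2 ≡ 11; y = λ·(1 - 11) - 5 ≡ 7. → (11, 7)

(11, 7)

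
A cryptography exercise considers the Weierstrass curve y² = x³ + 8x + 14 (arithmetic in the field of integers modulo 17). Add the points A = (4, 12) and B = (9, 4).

(12, 11)

(4, 12) + (9, 4). λ = (4 - 12)/(9 - 4) ≡ 9/5 mod 17. 5⁻¹ ≡ 7 (mod 17), so λ ≡ 12.
  x = λ² - 4 - 9 = 144 - 13 ≡ 12; y = λ·(4 - 12) - 12 ≡ 11. → (12, 11)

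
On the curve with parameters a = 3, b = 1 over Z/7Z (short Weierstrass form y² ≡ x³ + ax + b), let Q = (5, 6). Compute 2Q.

(6, 5)

tangent at (5, 6): λ = (3·5² + 3)/(2·6) ≡ 1/5. 5⁻¹ ≡ 3 (mod 7), so λ ≡ 1·3 ≡ 3.
  x = λ² - 5 - 5 = 9 - 10 ≡ 6; y = λ·(5 - 6) - 6 ≡ 5. → (6, 5)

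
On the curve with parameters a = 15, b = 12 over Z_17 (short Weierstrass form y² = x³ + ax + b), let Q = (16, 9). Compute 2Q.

(3, 4)

tangent at (16, 9): λ = (3·16² + 15)/(2·9) ≡ 1/1. 1⁻¹ ≡ 1 (mod 17), so λ ≡ 1·1 ≡ 1.
  x = λ² - 16 - 16 = 1 - 32 ≡ 3; y = λ·(16 - 3) - 9 ≡ 4. → (3, 4)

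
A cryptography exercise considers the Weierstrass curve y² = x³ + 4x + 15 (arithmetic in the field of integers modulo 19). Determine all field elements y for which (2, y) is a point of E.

x³ + 4x + 15 = 31 ≡ 12 (mod 19).
12 is a non-residue mod 19; no y exists.

none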